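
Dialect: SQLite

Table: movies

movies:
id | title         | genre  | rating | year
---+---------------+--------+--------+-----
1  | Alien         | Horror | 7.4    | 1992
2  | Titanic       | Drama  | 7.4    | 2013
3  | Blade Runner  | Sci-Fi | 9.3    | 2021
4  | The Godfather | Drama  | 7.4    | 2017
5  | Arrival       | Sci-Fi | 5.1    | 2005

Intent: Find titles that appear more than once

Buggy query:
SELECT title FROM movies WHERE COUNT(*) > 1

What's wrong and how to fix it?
Bug: COUNT(*) is an aggregate and cannot be used in WHERE

Fix: GROUP BY title, then filter groups with HAVING COUNT(*) > 1

Corrected query:
SELECT title FROM movies GROUP BY title HAVING COUNT(*) > 1

Result:
(no rows)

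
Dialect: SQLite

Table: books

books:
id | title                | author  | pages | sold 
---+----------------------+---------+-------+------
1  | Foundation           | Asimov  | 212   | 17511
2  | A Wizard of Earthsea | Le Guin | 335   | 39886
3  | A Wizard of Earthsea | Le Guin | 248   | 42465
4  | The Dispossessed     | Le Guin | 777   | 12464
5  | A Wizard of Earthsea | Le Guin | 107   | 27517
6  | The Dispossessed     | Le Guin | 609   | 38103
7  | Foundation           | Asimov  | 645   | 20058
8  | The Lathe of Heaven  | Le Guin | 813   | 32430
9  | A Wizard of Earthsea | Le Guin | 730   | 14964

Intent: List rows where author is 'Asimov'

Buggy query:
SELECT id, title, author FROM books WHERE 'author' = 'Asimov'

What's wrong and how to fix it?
Bug: 'author' in single quotes is a string literal, not the column; the comparison is literal-vs-literal and never true

Fix: Remove the quotes around the column name (or use double quotes for an identifier)

Corrected query:
SELECT id, title, author FROM books WHERE author = 'Asimov'

Result:
id | title      | author
---+------------+-------
1  | Foundation | Asimov
7  | Foundation | Asimov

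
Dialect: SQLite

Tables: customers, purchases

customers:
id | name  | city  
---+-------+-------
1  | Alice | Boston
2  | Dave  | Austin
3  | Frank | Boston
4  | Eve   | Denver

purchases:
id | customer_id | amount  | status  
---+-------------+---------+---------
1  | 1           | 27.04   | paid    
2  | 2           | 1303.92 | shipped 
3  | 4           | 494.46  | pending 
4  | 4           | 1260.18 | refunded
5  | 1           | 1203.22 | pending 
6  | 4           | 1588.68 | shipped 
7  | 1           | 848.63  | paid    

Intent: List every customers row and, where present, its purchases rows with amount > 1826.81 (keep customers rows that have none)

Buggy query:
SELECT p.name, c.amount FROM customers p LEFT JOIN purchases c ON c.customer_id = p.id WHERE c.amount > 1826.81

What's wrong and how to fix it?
Bug: A WHERE condition on the right-hand table after LEFT JOIN drops unmatched parents

Fix: Put 'c.amount > 1826.81' in the JOIN's ON clause instead of WHERE

Corrected query:
SELECT p.name, c.amount FROM customers p LEFT JOIN purchases c ON c.customer_id = p.id AND c.amount > 1826.81

Result:
name  | amount
------+-------
Alice | NULL  
Dave  | NULL  
Frank | NULL  
Eve   | NULL  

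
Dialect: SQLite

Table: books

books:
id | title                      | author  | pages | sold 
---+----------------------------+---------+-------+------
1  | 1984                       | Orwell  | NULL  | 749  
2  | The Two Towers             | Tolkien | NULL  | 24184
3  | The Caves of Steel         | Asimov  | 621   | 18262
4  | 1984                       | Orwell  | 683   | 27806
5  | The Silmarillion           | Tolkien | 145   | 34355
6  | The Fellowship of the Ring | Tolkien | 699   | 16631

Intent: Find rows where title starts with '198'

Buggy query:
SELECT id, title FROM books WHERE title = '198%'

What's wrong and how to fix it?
Bug: '=' compares the literal string including the % character; pattern matching needs LIKE

Fix: Replace '=' with LIKE so '198%' is treated as a pattern

Corrected query:
SELECT id, title FROM books WHERE title LIKE '198%'

Result:
id | title
---+------
1  | 1984 
4  | 1984 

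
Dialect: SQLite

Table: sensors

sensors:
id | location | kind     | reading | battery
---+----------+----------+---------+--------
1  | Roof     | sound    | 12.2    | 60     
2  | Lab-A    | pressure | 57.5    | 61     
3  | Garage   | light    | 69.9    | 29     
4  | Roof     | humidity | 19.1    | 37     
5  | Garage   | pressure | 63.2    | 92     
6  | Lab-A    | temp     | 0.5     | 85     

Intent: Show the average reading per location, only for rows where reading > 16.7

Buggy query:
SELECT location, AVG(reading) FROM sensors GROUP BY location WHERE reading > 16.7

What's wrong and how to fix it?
Bug: WHERE cannot follow GROUP BY

Fix: Move the WHERE clause before GROUP BY

Corrected query:
SELECT location, AVG(reading) FROM sensors WHERE reading > 16.7 GROUP BY location

Result:
location | AVG(reading)
---------+-------------
Garage   | 66.55       
Lab-A    | 57.5        
Roof     | 19.1        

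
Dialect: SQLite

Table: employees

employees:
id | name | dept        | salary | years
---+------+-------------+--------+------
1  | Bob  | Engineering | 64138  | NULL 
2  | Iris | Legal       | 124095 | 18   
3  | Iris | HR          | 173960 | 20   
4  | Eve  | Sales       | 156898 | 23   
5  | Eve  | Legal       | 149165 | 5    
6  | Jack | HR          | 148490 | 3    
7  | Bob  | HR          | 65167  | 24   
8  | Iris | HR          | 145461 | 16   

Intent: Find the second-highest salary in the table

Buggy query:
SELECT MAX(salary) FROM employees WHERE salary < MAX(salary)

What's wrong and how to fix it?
Bug: The inner MAX is an aggregate inside WHERE, which is not allowed

Fix: Put the inner MAX in a scalar subquery

Corrected query:
SELECT MAX(salary) FROM employees WHERE salary < (SELECT MAX(salary) FROM employees)

Result:
MAX(salary)
-----------
156898     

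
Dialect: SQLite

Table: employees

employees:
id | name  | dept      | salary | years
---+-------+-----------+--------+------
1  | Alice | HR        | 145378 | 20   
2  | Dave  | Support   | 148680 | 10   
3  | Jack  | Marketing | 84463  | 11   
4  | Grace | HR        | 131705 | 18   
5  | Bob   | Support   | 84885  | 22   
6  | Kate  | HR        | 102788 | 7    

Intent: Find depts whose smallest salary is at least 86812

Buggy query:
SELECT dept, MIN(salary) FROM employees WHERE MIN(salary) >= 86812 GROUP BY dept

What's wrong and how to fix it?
Bug: MIN() in WHERE is a misuse of aggregate

Fix: Replace WHERE with HAVING after the GROUP BY

Corrected query:
SELECT dept, MIN(salary) FROM employees GROUP BY dept HAVING MIN(salary) >= 86812

Result:
dept | MIN(salary)
-----+------------
HR   | 102788     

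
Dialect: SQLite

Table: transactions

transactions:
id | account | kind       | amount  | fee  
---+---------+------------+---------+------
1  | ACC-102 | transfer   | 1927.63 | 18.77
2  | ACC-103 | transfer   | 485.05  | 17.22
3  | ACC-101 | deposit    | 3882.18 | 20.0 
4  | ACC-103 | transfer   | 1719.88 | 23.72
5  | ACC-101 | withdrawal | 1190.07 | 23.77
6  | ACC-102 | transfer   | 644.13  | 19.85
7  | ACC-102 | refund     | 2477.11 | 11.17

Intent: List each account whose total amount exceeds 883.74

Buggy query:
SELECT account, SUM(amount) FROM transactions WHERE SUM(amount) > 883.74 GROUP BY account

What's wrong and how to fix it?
Bug: WHERE runs before GROUP BY, so aggregates aren't available there

Fix: Move the aggregate condition to a HAVING clause

Corrected query:
SELECT account, SUM(amount) FROM transactions GROUP BY account HAVING SUM(amount) > 883.74

Result:
account | SUM(amount)
--------+------------
ACC-101 | 5072.25    
ACC-102 | 5048.87    
ACC-103 | 2204.93    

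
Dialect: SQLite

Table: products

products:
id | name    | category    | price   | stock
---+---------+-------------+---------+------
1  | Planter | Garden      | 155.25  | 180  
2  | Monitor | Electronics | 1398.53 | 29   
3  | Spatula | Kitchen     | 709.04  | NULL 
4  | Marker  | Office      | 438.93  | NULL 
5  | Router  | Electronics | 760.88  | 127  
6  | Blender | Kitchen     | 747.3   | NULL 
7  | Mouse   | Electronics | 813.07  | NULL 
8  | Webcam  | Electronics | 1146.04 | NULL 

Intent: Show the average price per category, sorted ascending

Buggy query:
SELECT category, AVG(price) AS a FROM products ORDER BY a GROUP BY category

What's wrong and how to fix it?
Bug: ORDER BY appears before GROUP BY; SQL clause order requires GROUP BY first

Fix: Reorder: SELECT … FROM … GROUP BY … ORDER BY …

Corrected query:
SELECT category, AVG(price) AS a FROM products GROUP BY category ORDER BY a

Result:
category    | a      
------------+--------
Garden      | 155.25 
Office      | 438.93 
Kitchen     | 728.17 
Electronics | 1029.63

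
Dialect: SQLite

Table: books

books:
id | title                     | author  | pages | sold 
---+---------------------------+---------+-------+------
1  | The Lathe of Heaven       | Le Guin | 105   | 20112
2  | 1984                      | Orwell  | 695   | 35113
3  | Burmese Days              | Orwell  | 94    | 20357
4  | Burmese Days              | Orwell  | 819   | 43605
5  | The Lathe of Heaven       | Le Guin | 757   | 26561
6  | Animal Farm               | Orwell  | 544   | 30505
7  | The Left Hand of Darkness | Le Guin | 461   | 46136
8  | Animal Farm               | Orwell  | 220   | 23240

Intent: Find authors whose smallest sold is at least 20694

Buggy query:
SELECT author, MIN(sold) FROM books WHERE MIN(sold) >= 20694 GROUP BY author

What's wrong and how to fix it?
Bug: Aggregates like MIN are computed per group after WHERE runs

Fix: Replace WHERE with HAVING after the GROUP BY

Corrected query:
SELECT author, MIN(sold) FROM books GROUP BY author HAVING MIN(sold) >= 20694

Result:
(no rows)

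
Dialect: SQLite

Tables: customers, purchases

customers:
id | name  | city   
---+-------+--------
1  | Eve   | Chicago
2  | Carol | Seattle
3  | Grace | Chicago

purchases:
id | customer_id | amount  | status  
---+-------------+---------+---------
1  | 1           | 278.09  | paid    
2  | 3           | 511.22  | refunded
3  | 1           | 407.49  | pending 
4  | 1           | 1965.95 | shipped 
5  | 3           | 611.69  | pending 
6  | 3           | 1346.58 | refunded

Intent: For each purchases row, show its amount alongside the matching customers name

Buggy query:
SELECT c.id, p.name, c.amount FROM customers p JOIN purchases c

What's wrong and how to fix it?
Bug: JOIN with no ON clause produces a cartesian product; every purchases row pairs with every customers row

Fix: Specify the join condition linking the foreign key to the parent id

Corrected query:
SELECT c.id, p.name, c.amount FROM customers p JOIN purchases c ON c.customer_id = p.id

Result:
id | name  | amount 
---+-------+--------
1  | Eve   | 278.09 
2  | Grace | 511.22 
3  | Eve   | 407.49 
4  | Eve   | 1965.95
5  | Grace | 611.69 
6  | Grace | 1346.58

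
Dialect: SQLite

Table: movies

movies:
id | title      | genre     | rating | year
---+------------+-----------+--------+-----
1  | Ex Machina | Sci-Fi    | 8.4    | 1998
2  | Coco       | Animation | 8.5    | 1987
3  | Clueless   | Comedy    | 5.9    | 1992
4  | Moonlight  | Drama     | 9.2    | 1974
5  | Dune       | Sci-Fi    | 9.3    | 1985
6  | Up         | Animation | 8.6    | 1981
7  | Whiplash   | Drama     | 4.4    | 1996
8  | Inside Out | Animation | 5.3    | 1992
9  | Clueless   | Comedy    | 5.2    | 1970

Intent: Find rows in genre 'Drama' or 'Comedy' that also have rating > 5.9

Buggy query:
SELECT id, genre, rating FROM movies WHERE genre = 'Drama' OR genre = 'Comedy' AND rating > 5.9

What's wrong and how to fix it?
Bug: AND binds tighter than OR, so this parses as genre = 'Drama' OR (genre = 'Comedy' AND rating > 5.9)

Fix: Add parentheses around the OR so the AND applies to both alternatives

Corrected query:
SELECT id, genre, rating FROM movies WHERE (genre = 'Drama' OR genre = 'Comedy') AND rating > 5.9

Result:
id | genre | rating
---+-------+-------
4  | Drama | 9.2   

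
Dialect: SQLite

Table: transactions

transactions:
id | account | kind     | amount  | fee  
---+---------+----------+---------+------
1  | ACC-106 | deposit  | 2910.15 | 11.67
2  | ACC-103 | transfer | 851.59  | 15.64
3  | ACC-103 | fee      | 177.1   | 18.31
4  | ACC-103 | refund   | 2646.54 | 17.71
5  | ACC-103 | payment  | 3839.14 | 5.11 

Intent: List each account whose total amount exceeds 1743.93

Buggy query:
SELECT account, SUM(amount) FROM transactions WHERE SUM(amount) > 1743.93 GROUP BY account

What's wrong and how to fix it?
Bug: Aggregate functions cannot appear in a WHERE clause

Fix: Move the aggregate condition to a HAVING clause

Corrected query:
SELECT account, SUM(amount) FROM transactions GROUP BY account HAVING SUM(amount) > 1743.93

Result:
account | SUM(amount)
--------+------------
ACC-103 | 7514.37    
ACC-106 | 2910.15    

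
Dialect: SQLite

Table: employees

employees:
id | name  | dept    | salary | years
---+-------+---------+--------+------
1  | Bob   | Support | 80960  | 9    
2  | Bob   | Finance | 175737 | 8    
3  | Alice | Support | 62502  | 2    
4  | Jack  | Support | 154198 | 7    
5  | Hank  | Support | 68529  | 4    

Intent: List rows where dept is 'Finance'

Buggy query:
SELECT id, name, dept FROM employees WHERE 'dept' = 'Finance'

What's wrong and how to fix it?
Bug: Single quotes denote string literals in SQL; the column name is being compared as a constant string

Fix: Reference the column as dept without single quotes

Corrected query:
SELECT id, name, dept FROM employees WHERE dept = 'Finance'

Result:
id | name | dept   
---+------+--------
2  | Bob  | Finance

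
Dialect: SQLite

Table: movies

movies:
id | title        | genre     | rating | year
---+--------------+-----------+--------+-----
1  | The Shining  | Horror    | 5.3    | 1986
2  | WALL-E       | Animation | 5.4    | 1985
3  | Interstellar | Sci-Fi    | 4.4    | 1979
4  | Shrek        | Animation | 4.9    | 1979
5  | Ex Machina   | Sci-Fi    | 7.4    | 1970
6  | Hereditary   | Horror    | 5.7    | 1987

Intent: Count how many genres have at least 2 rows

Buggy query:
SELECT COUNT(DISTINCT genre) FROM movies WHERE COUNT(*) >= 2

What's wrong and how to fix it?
Bug: WHERE filters individual rows, not groups, so a group-level COUNT is invalid there

Fix: Group first with HAVING COUNT(*) >= 2, then COUNT the resulting groups

Corrected query:
SELECT COUNT(*) FROM (SELECT genre FROM movies GROUP BY genre HAVING COUNT(*) >= 2)

Result:
COUNT(*)
--------
3       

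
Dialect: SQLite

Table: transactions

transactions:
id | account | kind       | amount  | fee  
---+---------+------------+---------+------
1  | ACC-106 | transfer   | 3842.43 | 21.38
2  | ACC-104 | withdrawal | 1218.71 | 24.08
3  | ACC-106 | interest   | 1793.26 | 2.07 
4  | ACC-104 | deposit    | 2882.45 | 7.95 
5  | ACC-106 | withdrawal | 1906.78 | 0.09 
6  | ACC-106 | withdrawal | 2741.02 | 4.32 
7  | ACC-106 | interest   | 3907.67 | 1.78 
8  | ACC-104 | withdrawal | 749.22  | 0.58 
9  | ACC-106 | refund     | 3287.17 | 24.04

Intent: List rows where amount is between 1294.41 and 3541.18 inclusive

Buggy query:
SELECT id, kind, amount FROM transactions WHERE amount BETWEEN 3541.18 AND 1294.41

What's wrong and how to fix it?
Bug: The bounds are reversed; BETWEEN a AND b requires a <= b to match anything

Fix: Write BETWEEN 1294.41 AND 3541.18

Corrected query:
SELECT id, kind, amount FROM transactions WHERE amount BETWEEN 1294.41 AND 3541.18

Result:
id | kind       | amount 
---+------------+--------
3  | interest   | 1793.26
4  | deposit    | 2882.45
5  | withdrawal | 1906.78
6  | withdrawal | 2741.02
9  | refund     | 3287.17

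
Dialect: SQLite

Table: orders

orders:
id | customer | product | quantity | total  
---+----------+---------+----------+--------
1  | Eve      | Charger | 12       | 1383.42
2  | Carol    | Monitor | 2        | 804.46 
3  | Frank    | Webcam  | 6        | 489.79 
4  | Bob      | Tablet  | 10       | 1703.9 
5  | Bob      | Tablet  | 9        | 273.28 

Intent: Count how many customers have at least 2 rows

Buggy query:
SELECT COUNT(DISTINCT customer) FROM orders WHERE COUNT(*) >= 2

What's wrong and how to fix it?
Bug: COUNT(*) cannot appear in WHERE; the per-group count doesn't exist yet

Fix: Group first with HAVING COUNT(*) >= 2, then COUNT the resulting groups

Corrected query:
SELECT COUNT(*) FROM (SELECT customer FROM orders GROUP BY customer HAVING COUNT(*) >= 2)

Result:
COUNT(*)
--------
1       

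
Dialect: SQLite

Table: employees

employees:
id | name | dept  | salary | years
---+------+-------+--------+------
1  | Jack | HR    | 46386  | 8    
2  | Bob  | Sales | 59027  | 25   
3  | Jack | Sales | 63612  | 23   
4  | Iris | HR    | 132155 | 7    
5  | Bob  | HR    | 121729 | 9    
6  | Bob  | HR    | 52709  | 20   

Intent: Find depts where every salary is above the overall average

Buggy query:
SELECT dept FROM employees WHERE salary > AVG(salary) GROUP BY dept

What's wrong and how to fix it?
Bug: WHERE evaluates per row before aggregation, so AVG() is unavailable

Fix: Compute the overall average in a scalar subquery and compare each group's MIN against it in HAVING

Corrected query:
SELECT dept FROM employees GROUP BY dept HAVING MIN(salary) > (SELECT AVG(salary) FROM employees)

Result:
(no rows)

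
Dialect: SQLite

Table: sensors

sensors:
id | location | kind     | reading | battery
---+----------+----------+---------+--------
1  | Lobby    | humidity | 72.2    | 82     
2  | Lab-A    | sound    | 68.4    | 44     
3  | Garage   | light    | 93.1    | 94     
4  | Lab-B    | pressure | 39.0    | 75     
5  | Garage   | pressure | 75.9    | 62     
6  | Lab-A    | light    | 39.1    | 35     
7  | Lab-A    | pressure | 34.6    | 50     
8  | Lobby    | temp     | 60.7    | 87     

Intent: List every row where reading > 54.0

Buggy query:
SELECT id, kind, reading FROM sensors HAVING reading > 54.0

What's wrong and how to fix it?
Bug: HAVING filters the output of aggregation, but this query has no GROUP BY and no aggregate functions, so SQLite rejects it (HAVING clause on a non-aggregate query); the condition here is per row

Fix: Replace HAVING with WHERE since the condition applies to individual rows

Corrected query:
SELECT id, kind, reading FROM sensors WHERE reading > 54.0

Result:
id | kind     | reading
---+----------+--------
1  | humidity | 72.2   
2  | sound    | 68.4   
3  | light    | 93.1   
5  | pressure | 75.9   
8  | temp     | 60.7   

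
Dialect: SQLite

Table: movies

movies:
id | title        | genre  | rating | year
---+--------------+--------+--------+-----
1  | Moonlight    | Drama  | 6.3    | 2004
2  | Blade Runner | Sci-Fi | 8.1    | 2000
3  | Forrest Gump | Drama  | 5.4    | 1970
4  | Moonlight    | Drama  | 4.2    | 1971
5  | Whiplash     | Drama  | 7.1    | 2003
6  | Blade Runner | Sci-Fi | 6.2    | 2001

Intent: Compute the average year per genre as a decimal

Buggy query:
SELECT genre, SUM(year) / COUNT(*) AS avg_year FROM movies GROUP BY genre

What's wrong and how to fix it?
Bug: Both operands are integers, so '/' performs integer division and truncates

Fix: Multiply by 1.0 (or CAST to REAL) to force floating-point division

Corrected query:
SELECT genre, SUM(year) * 1.0 / COUNT(*) AS avg_year FROM movies GROUP BY genre

Result:
genre  | avg_year
-------+---------
Drama  | 1987    
Sci-Fi | 2000.5  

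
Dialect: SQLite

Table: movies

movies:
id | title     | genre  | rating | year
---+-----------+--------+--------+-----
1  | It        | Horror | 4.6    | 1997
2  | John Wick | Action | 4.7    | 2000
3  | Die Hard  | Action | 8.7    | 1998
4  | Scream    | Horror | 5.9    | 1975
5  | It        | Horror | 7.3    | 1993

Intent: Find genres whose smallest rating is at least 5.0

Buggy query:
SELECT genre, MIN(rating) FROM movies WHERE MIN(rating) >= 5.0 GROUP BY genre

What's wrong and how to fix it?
Bug: MIN() in WHERE is a misuse of aggregate

Fix: Use HAVING for the per-group MIN condition

Corrected query:
SELECT genre, MIN(rating) FROM movies GROUP BY genre HAVING MIN(rating) >= 5.0

Result:
(no rows)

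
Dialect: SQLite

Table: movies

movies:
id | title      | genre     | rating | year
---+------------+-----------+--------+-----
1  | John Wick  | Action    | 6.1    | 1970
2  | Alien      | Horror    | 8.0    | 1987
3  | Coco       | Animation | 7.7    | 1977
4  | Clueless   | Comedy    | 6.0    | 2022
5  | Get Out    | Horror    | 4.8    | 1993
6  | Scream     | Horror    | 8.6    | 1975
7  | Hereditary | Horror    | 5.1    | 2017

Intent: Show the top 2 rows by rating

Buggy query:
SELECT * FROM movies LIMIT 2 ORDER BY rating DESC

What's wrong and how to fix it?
Bug: LIMIT must come after ORDER BY

Fix: Swap the clauses: ORDER BY first, then LIMIT

Corrected query:
SELECT * FROM movies ORDER BY rating DESC LIMIT 2

Result:
id | title  | genre  | rating | year
---+--------+--------+--------+-----
6  | Scream | Horror | 8.6    | 1975
2  | Alien  | Horror | 8      | 1987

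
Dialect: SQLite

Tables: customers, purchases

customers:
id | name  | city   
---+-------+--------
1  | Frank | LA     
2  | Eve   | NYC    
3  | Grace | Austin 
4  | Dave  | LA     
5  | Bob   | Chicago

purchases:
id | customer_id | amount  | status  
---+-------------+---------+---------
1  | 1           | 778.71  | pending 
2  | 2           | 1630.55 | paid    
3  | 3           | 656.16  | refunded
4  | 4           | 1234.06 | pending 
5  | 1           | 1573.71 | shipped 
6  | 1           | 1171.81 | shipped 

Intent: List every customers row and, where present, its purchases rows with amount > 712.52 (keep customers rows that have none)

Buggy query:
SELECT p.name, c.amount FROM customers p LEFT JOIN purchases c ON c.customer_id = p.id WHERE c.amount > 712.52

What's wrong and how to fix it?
Bug: Filtering c.amount in WHERE discards the NULL rows produced by LEFT JOIN, turning it into an inner join

Fix: Move the right-table condition into the ON clause so unmatched parents are kept

Corrected query:
SELECT p.name, c.amount FROM customers p LEFT JOIN purchases c ON c.customer_id = p.id AND c.amount > 712.52

Result:
name  | amount 
------+--------
Frank | 778.71 
Frank | 1171.81
Frank | 1573.71
Eve   | 1630.55
Grace | NULL   
Dave  | 1234.06
Bob   | NULL   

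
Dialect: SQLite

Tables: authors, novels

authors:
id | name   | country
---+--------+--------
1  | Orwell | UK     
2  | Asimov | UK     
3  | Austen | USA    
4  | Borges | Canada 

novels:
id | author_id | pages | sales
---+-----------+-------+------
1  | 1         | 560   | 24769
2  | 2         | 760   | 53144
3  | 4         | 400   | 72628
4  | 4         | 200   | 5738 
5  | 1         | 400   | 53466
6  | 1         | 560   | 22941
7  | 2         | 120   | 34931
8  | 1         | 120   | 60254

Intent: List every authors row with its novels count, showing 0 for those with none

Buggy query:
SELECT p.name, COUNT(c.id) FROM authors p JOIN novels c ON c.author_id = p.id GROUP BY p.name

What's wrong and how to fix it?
Bug: An inner join excludes parents with zero children

Fix: Switch to LEFT JOIN to retain unmatched parent rows

Corrected query:
SELECT p.name, COUNT(c.id) FROM authors p LEFT JOIN novels c ON c.author_id = p.id GROUP BY p.name

Result:
name   | COUNT(c.id)
-------+------------
Asimov | 2          
Austen | 0          
Borges | 2          
Orwell | 4          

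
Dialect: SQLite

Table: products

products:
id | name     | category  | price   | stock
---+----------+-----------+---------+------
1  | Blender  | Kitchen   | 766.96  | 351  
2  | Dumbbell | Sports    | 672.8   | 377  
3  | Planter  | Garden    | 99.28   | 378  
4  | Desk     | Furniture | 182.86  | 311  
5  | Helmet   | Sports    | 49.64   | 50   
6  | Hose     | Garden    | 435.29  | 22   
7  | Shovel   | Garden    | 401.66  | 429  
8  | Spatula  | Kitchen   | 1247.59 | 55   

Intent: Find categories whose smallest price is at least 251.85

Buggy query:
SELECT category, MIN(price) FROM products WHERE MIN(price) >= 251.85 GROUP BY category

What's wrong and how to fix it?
Bug: Aggregates like MIN are computed per group after WHERE runs

Fix: Replace WHERE with HAVING after the GROUP BY

Corrected query:
SELECT category, MIN(price) FROM products GROUP BY category HAVING MIN(price) >= 251.85

Result:
category | MIN(price)
---------+-----------
Kitchen  | 766.96    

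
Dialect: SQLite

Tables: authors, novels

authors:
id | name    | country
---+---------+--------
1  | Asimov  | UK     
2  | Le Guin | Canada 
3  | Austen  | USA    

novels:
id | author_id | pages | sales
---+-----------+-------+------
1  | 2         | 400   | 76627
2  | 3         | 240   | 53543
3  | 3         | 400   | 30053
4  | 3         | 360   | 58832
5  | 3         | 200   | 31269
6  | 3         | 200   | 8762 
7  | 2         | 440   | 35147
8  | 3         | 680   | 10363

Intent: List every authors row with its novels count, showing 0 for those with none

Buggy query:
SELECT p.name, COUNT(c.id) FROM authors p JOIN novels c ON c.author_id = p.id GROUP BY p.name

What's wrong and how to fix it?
Bug: An inner join excludes parents with zero children

Fix: Use LEFT JOIN so parents without children still appear (COUNT(c.id) gives 0)

Corrected query:
SELECT p.name, COUNT(c.id) FROM authors p LEFT JOIN novels c ON c.author_id = p.id GROUP BY p.name

Result:
name    | COUNT(c.id)
--------+------------
Asimov  | 0          
Austen  | 6          
Le Guin | 2          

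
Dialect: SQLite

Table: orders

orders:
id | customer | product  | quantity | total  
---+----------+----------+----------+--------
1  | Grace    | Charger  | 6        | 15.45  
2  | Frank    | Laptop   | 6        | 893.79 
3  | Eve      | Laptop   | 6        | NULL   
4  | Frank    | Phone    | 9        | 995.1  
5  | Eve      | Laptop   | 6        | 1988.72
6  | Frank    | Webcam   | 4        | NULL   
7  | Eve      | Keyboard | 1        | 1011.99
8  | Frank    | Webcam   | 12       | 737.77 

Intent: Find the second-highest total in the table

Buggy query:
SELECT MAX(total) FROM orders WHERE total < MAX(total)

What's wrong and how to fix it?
Bug: MAX(total) on the right of the comparison is an aggregate-in-WHERE error

Fix: Put the inner MAX in a scalar subquery

Corrected query:
SELECT MAX(total) FROM orders WHERE total < (SELECT MAX(total) FROM orders)

Result:
MAX(total)
----------
1011.99   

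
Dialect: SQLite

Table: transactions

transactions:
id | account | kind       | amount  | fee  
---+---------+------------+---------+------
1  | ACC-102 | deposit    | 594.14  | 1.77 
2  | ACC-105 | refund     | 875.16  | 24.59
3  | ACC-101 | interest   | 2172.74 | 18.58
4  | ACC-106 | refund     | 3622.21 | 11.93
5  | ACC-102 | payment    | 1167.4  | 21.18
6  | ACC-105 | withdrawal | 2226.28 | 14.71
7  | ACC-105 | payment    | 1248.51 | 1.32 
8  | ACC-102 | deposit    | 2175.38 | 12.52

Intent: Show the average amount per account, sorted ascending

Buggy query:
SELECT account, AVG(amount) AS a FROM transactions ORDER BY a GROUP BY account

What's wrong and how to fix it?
Bug: ORDER BY appears before GROUP BY; SQL clause order requires GROUP BY first

Fix: Move ORDER BY to the end, after GROUP BY

Corrected query:
SELECT account, AVG(amount) AS a FROM transactions GROUP BY account ORDER BY a

Result:
account | a          
--------+------------
ACC-102 | 1312.306667
ACC-105 | 1449.983333
ACC-101 | 2172.74    
ACC-106 | 3622.21    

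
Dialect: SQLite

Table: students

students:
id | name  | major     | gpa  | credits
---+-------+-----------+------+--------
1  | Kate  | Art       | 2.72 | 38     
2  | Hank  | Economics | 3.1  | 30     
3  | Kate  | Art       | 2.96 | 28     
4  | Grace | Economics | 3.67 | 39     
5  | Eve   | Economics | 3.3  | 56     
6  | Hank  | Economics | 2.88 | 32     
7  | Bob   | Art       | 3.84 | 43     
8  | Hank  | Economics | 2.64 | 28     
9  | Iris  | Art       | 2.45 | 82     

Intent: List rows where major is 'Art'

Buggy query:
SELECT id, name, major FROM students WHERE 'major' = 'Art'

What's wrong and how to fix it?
Bug: Single quotes denote string literals in SQL; the column name is being compared as a constant string

Fix: Remove the quotes around the column name (or use double quotes for an identifier)

Corrected query:
SELECT id, name, major FROM students WHERE major = 'Art'

Result:
id | name | major
---+------+------
1  | Kate | Art  
3  | Kate | Art  
7  | Bob  | Art  
9  | Iris | Art  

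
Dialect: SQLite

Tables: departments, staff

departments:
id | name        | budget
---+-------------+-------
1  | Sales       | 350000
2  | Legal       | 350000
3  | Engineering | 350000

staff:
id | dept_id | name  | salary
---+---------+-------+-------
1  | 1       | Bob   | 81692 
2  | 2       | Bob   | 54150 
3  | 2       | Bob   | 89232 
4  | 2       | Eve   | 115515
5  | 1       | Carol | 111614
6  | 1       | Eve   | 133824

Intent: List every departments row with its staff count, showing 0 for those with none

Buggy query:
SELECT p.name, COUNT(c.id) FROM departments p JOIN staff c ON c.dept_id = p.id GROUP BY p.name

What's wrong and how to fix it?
Bug: INNER JOIN drops departments rows that have no matching staff rows

Fix: Switch to LEFT JOIN to retain unmatched parent rows

Corrected query:
SELECT p.name, COUNT(c.id) FROM departments p LEFT JOIN staff c ON c.dept_id = p.id GROUP BY p.name

Result:
name        | COUNT(c.id)
------------+------------
Engineering | 0          
Legal       | 3          
Sales       | 3          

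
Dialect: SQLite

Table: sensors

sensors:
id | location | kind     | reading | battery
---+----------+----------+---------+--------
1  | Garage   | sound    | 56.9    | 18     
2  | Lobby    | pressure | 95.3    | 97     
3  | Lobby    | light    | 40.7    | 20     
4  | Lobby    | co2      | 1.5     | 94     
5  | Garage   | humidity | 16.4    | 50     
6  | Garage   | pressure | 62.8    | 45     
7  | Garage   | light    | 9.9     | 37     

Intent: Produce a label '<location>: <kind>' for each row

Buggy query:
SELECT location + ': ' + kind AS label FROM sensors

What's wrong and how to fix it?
Bug: '+' is numeric addition; on text columns SQLite converts them to 0 instead of concatenating

Fix: Replace + with || to concatenate text

Corrected query:
SELECT location || ': ' || kind AS label FROM sensors

Result:
label           
----------------
Garage: sound   
Lobby: pressure 
Lobby: light    
Lobby: co2      
Garage: humidity
Garage: pressure
Garage: light   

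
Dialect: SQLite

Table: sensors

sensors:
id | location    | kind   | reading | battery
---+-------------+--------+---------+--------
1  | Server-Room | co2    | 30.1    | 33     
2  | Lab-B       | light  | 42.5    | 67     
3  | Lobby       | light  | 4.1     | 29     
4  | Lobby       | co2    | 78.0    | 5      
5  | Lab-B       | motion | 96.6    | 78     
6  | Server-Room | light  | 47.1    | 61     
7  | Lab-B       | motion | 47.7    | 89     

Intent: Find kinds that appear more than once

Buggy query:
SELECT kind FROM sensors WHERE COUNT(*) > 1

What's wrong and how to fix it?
Bug: WHERE can't reference COUNT(*); aggregates are computed after WHERE

Fix: Group first, then use HAVING for the count condition

Corrected query:
SELECT kind FROM sensors GROUP BY kind HAVING COUNT(*) > 1

Result:
kind  
------
co2   
light 
motion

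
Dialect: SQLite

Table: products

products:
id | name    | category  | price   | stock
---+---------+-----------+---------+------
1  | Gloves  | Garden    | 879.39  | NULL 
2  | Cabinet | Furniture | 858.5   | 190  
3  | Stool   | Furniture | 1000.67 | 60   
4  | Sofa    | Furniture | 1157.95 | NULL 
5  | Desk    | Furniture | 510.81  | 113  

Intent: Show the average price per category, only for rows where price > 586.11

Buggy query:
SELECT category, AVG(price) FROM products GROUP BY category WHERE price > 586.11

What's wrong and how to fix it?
Bug: Row-level WHERE must come before GROUP BY in the clause order

Fix: Place WHERE between FROM and GROUP BY

Corrected query:
SELECT category, AVG(price) FROM products WHERE price > 586.11 GROUP BY category

Result:
category  | AVG(price) 
----------+------------
Furniture | 1005.706667
Garden    | 879.39     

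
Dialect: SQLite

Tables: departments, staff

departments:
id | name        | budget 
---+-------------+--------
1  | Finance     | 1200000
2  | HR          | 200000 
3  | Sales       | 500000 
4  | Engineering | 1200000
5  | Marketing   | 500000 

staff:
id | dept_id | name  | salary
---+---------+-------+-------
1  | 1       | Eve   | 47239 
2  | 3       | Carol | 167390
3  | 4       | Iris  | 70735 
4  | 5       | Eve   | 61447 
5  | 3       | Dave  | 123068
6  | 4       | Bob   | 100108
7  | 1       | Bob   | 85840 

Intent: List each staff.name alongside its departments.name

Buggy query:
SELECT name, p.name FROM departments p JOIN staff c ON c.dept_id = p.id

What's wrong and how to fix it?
Bug: Both tables have a 'name' column; the unqualified reference is ambiguous

Fix: Qualify the column with its table alias (c.name)

Corrected query:
SELECT c.name, p.name FROM departments p JOIN staff c ON c.dept_id = p.id

Result:
name  | name       
------+------------
Eve   | Finance    
Carol | Sales      
Iris  | Engineering
Eve   | Marketing  
Dave  | Sales      
Bob   | Engineering
Bob   | Finance    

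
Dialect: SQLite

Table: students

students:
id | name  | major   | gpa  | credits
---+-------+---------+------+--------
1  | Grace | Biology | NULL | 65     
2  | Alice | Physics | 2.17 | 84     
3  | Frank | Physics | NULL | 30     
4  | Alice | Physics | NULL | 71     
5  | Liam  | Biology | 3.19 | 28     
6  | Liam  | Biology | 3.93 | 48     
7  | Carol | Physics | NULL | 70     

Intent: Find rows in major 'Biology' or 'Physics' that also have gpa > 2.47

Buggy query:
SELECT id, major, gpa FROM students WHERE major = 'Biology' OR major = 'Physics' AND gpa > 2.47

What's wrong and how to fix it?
Bug: Without parentheses, AND is evaluated before OR, so the gpa filter only applies to the 'Physics' branch

Fix: Add parentheses around the OR so the AND applies to both alternatives

Corrected query:
SELECT id, major, gpa FROM students WHERE (major = 'Biology' OR major = 'Physics') AND gpa > 2.47

Result:
id | major   | gpa 
---+---------+-----
5  | Biology | 3.19
6  | Biology | 3.93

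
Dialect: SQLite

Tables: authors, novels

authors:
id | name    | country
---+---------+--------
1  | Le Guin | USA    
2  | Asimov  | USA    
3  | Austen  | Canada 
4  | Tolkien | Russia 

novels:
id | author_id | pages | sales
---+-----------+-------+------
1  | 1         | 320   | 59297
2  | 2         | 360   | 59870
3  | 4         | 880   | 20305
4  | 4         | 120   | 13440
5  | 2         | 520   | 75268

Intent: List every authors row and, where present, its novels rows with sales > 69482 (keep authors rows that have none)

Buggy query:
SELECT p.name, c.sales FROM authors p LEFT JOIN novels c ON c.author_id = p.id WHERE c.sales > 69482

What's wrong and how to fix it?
Bug: A WHERE condition on the right-hand table after LEFT JOIN drops unmatched parents

Fix: Move the right-table condition into the ON clause so unmatched parents are kept

Corrected query:
SELECT p.name, c.sales FROM authors p LEFT JOIN novels c ON c.author_id = p.id AND c.sales > 69482

Result:
name    | sales
--------+------
Le Guin | NULL 
Asimov  | 75268
Austen  | NULL 
Tolkien | NULL 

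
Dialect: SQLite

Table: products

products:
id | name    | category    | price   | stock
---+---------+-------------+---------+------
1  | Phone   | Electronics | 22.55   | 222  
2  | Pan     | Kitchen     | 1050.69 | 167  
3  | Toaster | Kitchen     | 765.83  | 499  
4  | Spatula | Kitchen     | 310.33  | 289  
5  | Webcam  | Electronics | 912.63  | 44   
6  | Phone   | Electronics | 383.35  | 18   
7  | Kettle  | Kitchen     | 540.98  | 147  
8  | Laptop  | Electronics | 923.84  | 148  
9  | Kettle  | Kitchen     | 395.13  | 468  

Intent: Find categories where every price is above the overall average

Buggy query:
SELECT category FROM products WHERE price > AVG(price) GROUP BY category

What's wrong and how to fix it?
Bug: AVG() is an aggregate; it can't sit directly in WHERE

Fix: Compute the overall average in a scalar subquery and compare each group's MIN against it in HAVING

Corrected query:
SELECT category FROM products GROUP BY category HAVING MIN(price) > (SELECT AVG(price) FROM products)

Result:
(no rows)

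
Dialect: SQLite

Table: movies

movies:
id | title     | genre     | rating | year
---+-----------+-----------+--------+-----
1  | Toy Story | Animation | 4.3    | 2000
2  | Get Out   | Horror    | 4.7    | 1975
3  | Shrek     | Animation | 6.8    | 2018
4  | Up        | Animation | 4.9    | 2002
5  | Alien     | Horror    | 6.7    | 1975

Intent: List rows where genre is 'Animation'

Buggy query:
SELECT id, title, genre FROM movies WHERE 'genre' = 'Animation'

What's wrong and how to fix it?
Bug: 'genre' in single quotes is a string literal, not the column; the comparison is literal-vs-literal and never true

Fix: Reference the column as genre without single quotes

Corrected query:
SELECT id, title, genre FROM movies WHERE genre = 'Animation'

Result:
id | title     | genre    
---+-----------+----------
1  | Toy Story | Animation
3  | Shrek     | Animation
4  | Up        | Animation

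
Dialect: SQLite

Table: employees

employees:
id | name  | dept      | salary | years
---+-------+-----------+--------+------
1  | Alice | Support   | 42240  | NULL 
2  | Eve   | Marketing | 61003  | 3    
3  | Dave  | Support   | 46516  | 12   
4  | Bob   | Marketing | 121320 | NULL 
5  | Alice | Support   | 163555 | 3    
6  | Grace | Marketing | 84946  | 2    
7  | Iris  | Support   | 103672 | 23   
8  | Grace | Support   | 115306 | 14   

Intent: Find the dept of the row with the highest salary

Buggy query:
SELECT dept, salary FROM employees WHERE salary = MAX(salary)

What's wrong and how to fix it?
Bug: WHERE is evaluated per row; an aggregate over the whole table isn't defined there

Fix: Wrap MAX in a scalar subquery so WHERE compares against a single value

Corrected query:
SELECT dept, salary FROM employees WHERE salary = (SELECT MAX(salary) FROM employees)

Result:
dept    | salary
--------+-------
Support | 163555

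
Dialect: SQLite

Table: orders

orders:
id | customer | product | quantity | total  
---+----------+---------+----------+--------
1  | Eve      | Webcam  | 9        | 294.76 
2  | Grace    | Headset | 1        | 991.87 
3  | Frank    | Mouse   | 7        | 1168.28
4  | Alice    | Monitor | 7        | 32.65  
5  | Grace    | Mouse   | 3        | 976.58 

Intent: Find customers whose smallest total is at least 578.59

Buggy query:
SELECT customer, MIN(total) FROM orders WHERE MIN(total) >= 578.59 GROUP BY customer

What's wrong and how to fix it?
Bug: MIN() in WHERE is a misuse of aggregate

Fix: Replace WHERE with HAVING after the GROUP BY

Corrected query:
SELECT customer, MIN(total) FROM orders GROUP BY customer HAVING MIN(total) >= 578.59

Result:
customer | MIN(total)
---------+-----------
Frank    | 1168.28   
Grace    | 976.58    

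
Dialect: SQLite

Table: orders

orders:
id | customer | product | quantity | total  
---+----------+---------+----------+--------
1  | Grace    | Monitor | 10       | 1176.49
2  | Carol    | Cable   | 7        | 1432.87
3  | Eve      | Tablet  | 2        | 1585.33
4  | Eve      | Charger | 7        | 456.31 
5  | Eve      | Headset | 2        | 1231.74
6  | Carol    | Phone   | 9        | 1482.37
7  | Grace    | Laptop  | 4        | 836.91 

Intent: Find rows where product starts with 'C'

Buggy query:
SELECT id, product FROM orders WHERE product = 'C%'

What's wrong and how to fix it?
Bug: '=' compares the literal string including the % character; pattern matching needs LIKE

Fix: Use LIKE for wildcard pattern matching

Corrected query:
SELECT id, product FROM orders WHERE product LIKE 'C%'

Result:
id | product
---+--------
2  | Cable  
4  | Charger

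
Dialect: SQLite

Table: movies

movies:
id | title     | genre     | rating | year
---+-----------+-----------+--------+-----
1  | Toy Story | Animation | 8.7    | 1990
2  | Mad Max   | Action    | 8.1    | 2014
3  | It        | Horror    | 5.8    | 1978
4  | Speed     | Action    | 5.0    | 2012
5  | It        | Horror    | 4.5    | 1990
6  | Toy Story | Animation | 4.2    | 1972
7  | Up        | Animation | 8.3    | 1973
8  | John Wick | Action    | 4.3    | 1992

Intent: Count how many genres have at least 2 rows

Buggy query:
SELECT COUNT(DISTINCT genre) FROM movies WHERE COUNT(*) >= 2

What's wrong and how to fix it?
Bug: WHERE filters individual rows, not groups, so a group-level COUNT is invalid there

Fix: Group first with HAVING COUNT(*) >= 2, then COUNT the resulting groups

Corrected query:
SELECT COUNT(*) FROM (SELECT genre FROM movies GROUP BY genre HAVING COUNT(*) >= 2)

Result:
COUNT(*)
--------
3       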